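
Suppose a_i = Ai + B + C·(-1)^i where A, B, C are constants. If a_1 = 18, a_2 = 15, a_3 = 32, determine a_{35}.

Write the equations: A + B - C = 18; 2A + B + C = 15; 3A + B - C = 32.
Subtracting the first from the second: A + 2C = -3.
Subtracting the second from the third: A - 2C = 17.
Solving: C = -5, A = 7, then B = 6.
Therefore a_{35} = 245 + 6 + (-5)·(-1) = 256.

256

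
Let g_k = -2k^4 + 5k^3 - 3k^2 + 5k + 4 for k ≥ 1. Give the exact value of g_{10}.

g_{10} = -2·10^4 + 5·10^3 - 3·10^2 + 5·10 + 4 = -15246.

-15246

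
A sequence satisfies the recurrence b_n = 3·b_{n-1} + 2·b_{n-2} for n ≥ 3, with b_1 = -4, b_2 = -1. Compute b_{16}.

-148164155

b_3 = -11  b_4 = -35  b_5 = -127  …  b_{13} = -3279631  b_{14} = -11680579  b_{15} = -41600999  b_{16} = -148164155.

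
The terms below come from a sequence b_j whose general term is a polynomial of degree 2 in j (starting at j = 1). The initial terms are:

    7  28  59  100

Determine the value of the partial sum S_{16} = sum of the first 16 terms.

8232

1st diffs: 21, 31, 41.
2nd diffs: 10, 10 (constant).
Newton forward-difference form: b_j = 7 + 21·C(j-1,1) + 10·C(j-1,2).
Continuing: …, 151, 212, 283, 364, …, b_{16} = 1372.
Summing j = 1..16 (16 terms) gives 8232.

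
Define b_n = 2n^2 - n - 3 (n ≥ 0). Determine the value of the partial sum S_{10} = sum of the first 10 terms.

495

Over n = 0..9: Σn = 45, Σn² = 285.
Total = (2)·285 + (-1)·45 + (-3)·10 = 495.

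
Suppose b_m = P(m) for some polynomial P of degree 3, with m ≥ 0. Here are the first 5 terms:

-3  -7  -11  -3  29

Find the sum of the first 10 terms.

1st diffs: -4, -4, 8, 32.
2nd diffs: 0, 12, 24.
3rd diffs: 12, 12 (constant).
Newton forward-difference form: b_m = -3 + (-4)·C(m,1) + 12·C(m,3).
Continuing: …, 97, 213, 389, 637, …, b_9 = 969.
Summing m = 0..9 (10 terms) gives 2310.

2310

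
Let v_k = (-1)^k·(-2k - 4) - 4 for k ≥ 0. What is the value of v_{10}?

-28

(-1)^10 = 1; -2k - 4 at k=10 is -24; so v_{10} = -28.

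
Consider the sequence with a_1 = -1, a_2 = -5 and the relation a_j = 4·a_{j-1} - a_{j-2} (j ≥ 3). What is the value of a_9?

-51409

Compute successive terms:
a_3 = -19; a_4 = -71; a_5 = -265; a_6 = -989; a_7 = -3691; a_8 = -13775; a_9 = -51409.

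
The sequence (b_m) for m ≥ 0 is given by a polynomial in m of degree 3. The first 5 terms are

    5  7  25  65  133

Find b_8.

805

1st diffs: 2, 18, 40, 68.
2nd diffs: 16, 22, 28.
3rd diffs: 6, 6 (constant).
Newton forward-difference form: b_m = 5 + 2·C(m,1) + 16·C(m,2) + 6·C(m,3).
At m = 8: m = 8, so b_8 = 5 + 16 + 448 + 336 = 805.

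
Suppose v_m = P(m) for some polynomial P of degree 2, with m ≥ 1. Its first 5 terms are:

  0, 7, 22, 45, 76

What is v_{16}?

945

1st diffs: 7, 15, 23, 31.
2nd diffs: 8, 8, 8 (constant).
Newton forward-difference form: v_m = 7·C(m-1,1) + 8·C(m-1,2).
At m = 16: m-1 = 15, so v_{16} = 105 + 840 = 945.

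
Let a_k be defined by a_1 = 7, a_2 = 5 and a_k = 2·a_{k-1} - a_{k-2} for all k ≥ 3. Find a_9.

Step forward from the initial values:
a_3 = 3, a_4 = 1, a_5 = -1, a_6 = -3, a_7 = -5, a_8 = -7, a_9 = -9.
(Characteristic roots are 1 and 1.)

-9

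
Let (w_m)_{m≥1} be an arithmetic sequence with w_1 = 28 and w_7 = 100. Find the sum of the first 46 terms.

13708

Common difference d = (100 - 28) / (7 - 1) = 12.
w_m = 28 + (m - 1)·12.
w_{46} = 568; S = 46·(28 + 568)/2 = 13708.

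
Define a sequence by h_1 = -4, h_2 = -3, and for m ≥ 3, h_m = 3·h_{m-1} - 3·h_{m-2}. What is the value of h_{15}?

2187

Iterate the recurrence:
h_3 = 3, h_4 = 18, h_5 = 45, …, h_{12} = -2187, h_{13} = -2916, h_{14} = -2187, h_{15} = 2187.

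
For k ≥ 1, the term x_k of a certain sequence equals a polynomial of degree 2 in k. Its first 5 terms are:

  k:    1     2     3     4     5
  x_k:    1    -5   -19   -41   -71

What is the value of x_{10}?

1st diffs: -6, -14, -22, -30.
2nd diffs: -8, -8, -8 (constant).
Newton forward-difference form: x_k = 1 + (-6)·C(k-1,1) + (-8)·C(k-1,2).
At k = 10: k-1 = 9, so x_{10} = 1 - 54 - 288 = -341.

-341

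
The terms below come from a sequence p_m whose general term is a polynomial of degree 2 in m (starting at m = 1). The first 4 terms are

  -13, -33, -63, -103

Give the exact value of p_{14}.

1st diffs: -20, -30, -40.
2nd diffs: -10, -10 (constant).
Newton forward-difference form: p_m = -13 + (-20)·C(m-1,1) + (-10)·C(m-1,2).
At m = 14: m-1 = 13, so p_{14} = -13 - 260 - 780 = -1053.

-1053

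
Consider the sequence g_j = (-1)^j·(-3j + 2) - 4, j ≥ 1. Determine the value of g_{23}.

63

(-1)^23 = -1; -3j + 2 at j=23 is -67; so g_{23} = 63.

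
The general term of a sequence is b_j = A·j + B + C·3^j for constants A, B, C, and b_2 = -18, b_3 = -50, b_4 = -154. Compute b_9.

-39338

Plug in j = 2, 3, 4: 2A + B + 9C = -18; 3A + B + 27C = -50; 4A + B + 81C = -154.
Subtracting the first from the second: A + 18C = -32.
Subtracting the second from the third: A + 54C = -104.
Solving: C = -2, A = 4, then B = -8.
Therefore b_9 = 36 + (-8) + (-2)·19683 = -39338.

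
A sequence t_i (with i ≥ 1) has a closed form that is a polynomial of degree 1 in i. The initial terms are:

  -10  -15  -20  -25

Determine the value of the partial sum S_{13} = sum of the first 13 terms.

1st diffs: -5, -5, -5 (constant).
So t_i = -5i - 5.
Continuing: …, -30, -35, -40, -45, …, t_{13} = -70.
Summing i = 1..13 (13 terms) gives -520.

-520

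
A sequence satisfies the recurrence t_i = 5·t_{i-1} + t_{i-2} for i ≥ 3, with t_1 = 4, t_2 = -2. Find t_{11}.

Iterate the recurrence:
t_3 = -6; t_4 = -32; t_5 = -166; t_6 = -862; t_7 = -4476; t_8 = -23242; t_9 = -120686; t_{10} = -626672; t_{11} = -3254046.

-3254046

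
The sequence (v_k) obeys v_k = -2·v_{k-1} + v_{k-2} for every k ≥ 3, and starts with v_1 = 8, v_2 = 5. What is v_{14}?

56425

Iterate the recurrence:
v_3 = -2, v_4 = 9, v_5 = -20, …, v_{11} = -4010, v_{12} = 9681, v_{13} = -23372, v_{14} = 56425.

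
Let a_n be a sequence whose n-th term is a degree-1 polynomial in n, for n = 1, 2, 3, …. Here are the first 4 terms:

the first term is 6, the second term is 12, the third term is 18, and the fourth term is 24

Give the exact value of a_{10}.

1st diffs: 6, 6, 6 (constant).
So a_n = 6n.
Evaluating at n = 10 gives a_{10} = 60.

60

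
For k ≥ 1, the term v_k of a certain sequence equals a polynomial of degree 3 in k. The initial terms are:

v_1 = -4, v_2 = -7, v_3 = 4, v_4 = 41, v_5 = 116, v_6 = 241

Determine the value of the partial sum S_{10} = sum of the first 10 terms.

1st diffs: -3, 11, 37, 75, 125.
2nd diffs: 14, 26, 38, 50.
3rd diffs: 12, 12, 12 (constant).
So v_k = 2k^3 - 5k^2 - 2k + 1.
Continuing: 428, 689, 1036, 1481.
Summing k = 1..10 (10 terms) gives 4025.

4025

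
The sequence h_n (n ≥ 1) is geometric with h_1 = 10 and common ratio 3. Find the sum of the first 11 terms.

h_n = 10·3^(n-1).
S = 10·(3^11 - 1)/(3 - 1) = 10·(177147 - 1)/(2) = 885730.

885730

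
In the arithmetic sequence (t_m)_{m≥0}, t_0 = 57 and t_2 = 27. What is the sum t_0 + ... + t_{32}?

-6039

Common difference d = (27 - 57) / (2 - 0) = -15.
t_m = 57 + (m - 0)·(-15).
t_{32} = -423; S = 33·(57 + (-423))/2 = -6039.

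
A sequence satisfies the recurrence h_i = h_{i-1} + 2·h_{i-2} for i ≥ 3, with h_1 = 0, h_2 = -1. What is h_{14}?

Compute successive terms:
h_3 = -1;  h_4 = -3;  h_5 = -5;  …;  h_{11} = -341;  h_{12} = -683;  h_{13} = -1365;  h_{14} = -2731.
(Characteristic roots are 2 and -1.)

-2731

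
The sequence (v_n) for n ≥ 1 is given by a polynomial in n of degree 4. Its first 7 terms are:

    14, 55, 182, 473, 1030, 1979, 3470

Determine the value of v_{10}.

1st diffs: 41, 127, 291, 557, 949, 1491.
2nd diffs: 86, 164, 266, 392, 542.
3rd diffs: 78, 102, 126, 150.
4th diffs: 24, 24, 24 (constant).
Newton forward-difference form: v_n = 14 + 41·C(n-1,1) + 86·C(n-1,2) + 78·C(n-1,3) + 24·C(n-1,4).
At n = 10: n-1 = 9, so v_{10} = 14 + 369 + 3096 + 6552 + 3024 = 13055.

13055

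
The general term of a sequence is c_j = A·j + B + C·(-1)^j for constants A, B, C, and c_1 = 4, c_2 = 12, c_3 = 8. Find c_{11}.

24

Write the equations: A + B - C = 4; 2A + B + C = 12; 3A + B - C = 8.
Subtracting the first from the second: A + 2C = 8.
Subtracting the second from the third: A - 2C = -4.
Solving: C = 3, A = 2, then B = 5.
So c_j = 2·j + 5 + 3·(-1)^j; at j=11 this is 24.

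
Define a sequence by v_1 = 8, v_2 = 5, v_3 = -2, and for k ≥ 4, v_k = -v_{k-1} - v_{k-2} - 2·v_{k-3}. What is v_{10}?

v_4 = -19, v_5 = 11, v_6 = 12, v_7 = 15, v_8 = -49, v_9 = 10, v_{10} = 9.

9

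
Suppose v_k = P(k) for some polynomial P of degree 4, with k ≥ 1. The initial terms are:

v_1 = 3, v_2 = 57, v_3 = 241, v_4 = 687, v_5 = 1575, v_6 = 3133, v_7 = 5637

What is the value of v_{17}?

177747

1st diffs: 54, 184, 446, 888, 1558, 2504.
2nd diffs: 130, 262, 442, 670, 946.
3rd diffs: 132, 180, 228, 276.
4th diffs: 48, 48, 48 (constant).
So v_k = 2k^4 + 2k^3 + 3k^2 + k - 5.
Evaluating at k = 17 gives v_{17} = 177747.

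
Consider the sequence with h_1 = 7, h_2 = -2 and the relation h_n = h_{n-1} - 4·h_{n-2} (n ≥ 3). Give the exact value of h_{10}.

Compute successive terms:
h_3 = -30, h_4 = -22, h_5 = 98, h_6 = 186, h_7 = -206, h_8 = -950, h_9 = -126, h_{10} = 3674.

3674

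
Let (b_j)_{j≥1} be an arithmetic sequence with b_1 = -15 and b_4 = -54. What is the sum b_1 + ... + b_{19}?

Common difference d = (-54 - (-15)) / (4 - 1) = -13.
b_j = -15 + (j - 1)·(-13).
b_{19} = -249; S = 19·(-15 + (-249))/2 = -2508.

-2508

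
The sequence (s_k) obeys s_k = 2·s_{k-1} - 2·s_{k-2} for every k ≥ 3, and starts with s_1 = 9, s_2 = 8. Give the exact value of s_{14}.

Iterate the recurrence:
s_3 = -2;  s_4 = -20;  s_5 = -36;  …;  s_{11} = -32;  s_{12} = -320;  s_{13} = -576;  s_{14} = -512.

-512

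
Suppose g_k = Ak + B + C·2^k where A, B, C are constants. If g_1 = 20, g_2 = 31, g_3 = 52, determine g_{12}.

20501

At k = 1, 2, 3: A + B + 2C = 20; 2A + B + 4C = 31; 3A + B + 8C = 52.
Subtracting the first from the second: A + 2C = 11.
Subtracting the second from the third: A + 4C = 21.
Solving: C = 5, A = 1, then B = 9.
So g_k = 1·k + 9 + 5·2^k; at k=12 this is 20501.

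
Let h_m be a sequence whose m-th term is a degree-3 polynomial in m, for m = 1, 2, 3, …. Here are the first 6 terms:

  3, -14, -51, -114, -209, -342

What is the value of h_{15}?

1st diffs: -17, -37, -63, -95, -133.
2nd diffs: -20, -26, -32, -38.
3rd diffs: -6, -6, -6 (constant).
Newton forward-difference form: h_m = 3 + (-17)·C(m-1,1) + (-20)·C(m-1,2) + (-6)·C(m-1,3).
At m = 15: m-1 = 14, so h_{15} = 3 - 238 - 1820 - 2184 = -4239.

-4239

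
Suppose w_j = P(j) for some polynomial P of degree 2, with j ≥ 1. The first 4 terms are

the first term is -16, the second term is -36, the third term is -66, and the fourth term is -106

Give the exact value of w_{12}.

-786

1st diffs: -20, -30, -40.
2nd diffs: -10, -10 (constant).
Newton forward-difference form: w_j = -16 + (-20)·C(j-1,1) + (-10)·C(j-1,2).
At j = 12: j-1 = 11, so w_{12} = -16 - 220 - 550 = -786.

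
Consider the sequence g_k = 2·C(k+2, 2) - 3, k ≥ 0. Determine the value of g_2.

C(4, 2) = 6, so g_2 = 9.

9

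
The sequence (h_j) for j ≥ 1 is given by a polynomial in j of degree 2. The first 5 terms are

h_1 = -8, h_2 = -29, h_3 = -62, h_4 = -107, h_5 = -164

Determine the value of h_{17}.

1st diffs: -21, -33, -45, -57.
2nd diffs: -12, -12, -12 (constant).
So h_j = -6j^2 - 3j + 1.
Evaluating at j = 17 gives h_{17} = -1784.

-1784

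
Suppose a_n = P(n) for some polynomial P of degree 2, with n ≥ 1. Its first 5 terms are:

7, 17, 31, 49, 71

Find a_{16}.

1st diffs: 10, 14, 18, 22.
2nd diffs: 4, 4, 4 (constant).
So a_n = 2n^2 + 4n + 1.
Evaluating at n = 16 gives a_{16} = 577.

577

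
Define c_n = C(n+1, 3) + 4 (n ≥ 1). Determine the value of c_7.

60

C(8, 3) = 56, so c_7 = 60.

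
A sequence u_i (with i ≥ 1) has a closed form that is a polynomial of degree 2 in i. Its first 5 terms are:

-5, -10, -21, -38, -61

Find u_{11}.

-325

1st diffs: -5, -11, -17, -23.
2nd diffs: -6, -6, -6 (constant).
Newton forward-difference form: u_i = -5 + (-5)·C(i-1,1) + (-6)·C(i-1,2).
At i = 11: i-1 = 10, so u_{11} = -5 - 50 - 270 = -325.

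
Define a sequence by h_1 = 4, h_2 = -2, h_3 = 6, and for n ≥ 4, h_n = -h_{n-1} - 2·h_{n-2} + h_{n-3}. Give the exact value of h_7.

Iterate the recurrence:
h_4 = 2;  h_5 = -16;  h_6 = 18;  h_7 = 16.

16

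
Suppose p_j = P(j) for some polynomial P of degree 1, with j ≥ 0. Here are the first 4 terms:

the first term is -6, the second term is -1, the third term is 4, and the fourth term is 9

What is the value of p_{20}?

94

1st diffs: 5, 5, 5 (constant).
So p_j = 5j - 6.
Evaluating at j = 20 gives p_{20} = 94.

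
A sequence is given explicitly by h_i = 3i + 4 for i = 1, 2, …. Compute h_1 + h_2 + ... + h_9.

Over i = 1..9: Σi = 45.
Total = (3)·45 + (4)·9 = 171.

171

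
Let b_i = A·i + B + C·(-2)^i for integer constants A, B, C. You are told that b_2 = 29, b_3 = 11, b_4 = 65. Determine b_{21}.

Write the equations: 2A + B + 4C = 29; 3A + B - 8C = 11; 4A + B + 16C = 65.
Subtracting the first from the second: A - 12C = -18.
Subtracting the second from the third: A + 24C = 54.
Solving: C = 2, A = 6, then B = 9.
Therefore b_{21} = 126 + 9 + 2·(-2097152) = -4194169.

-4194169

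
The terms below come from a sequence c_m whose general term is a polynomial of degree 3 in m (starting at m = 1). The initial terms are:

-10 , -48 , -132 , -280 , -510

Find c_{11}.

1st diffs: -38, -84, -148, -230.
2nd diffs: -46, -64, -82.
3rd diffs: -18, -18 (constant).
Newton forward-difference form: c_m = -10 + (-38)·C(m-1,1) + (-46)·C(m-1,2) + (-18)·C(m-1,3).
At m = 11: m-1 = 10, so c_{11} = -10 - 380 - 2070 - 2160 = -4620.

-4620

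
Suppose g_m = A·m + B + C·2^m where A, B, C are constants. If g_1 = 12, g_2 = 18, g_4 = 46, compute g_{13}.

16416

Plug in m = 1, 2, 4: A + B + 2C = 12; 2A + B + 4C = 18; 4A + B + 16C = 46.
Subtracting the first from the second: A + 2C = 6.
Subtracting the second from the third: 2A + 12C = 28.
Solving: C = 2, A = 2, then B = 6.
Hence g_{13} = 2·13 + 6 + 2·8192 = 16416.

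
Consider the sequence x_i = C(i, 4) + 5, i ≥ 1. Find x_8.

C(8, 4) = 70, so x_8 = 75.

75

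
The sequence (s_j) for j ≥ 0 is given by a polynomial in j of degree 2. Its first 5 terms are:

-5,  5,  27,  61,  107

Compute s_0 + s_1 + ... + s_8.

1323

1st diffs: 10, 22, 34, 46.
2nd diffs: 12, 12, 12 (constant).
So s_j = 6j^2 + 4j - 5.
Continuing: 165, 235, 317, 411.
Summing j = 0..8 (9 terms) gives 1323.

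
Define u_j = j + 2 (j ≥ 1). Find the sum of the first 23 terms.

322

Over j = 1..23: Σj = 276.
Total = (1)·276 + (2)·23 = 322.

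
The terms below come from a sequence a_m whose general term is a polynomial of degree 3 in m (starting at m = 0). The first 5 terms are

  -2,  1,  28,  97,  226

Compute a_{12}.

5578

1st diffs: 3, 27, 69, 129.
2nd diffs: 24, 42, 60.
3rd diffs: 18, 18 (constant).
So a_m = 3m^3 + 3m^2 - 3m - 2.
Evaluating at m = 12 gives a_{12} = 5578.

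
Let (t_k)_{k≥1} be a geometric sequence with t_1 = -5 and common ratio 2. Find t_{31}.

t_k = (-5)·2^(k-1).
t_{31} = (-5)·2^30 = -5368709120.

-5368709120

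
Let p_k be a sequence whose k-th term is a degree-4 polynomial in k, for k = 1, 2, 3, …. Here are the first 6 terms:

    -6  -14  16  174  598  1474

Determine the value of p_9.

9394

1st diffs: -8, 30, 158, 424, 876.
2nd diffs: 38, 128, 266, 452.
3rd diffs: 90, 138, 186.
4th diffs: 48, 48 (constant).
Newton forward-difference form: p_k = -6 + (-8)·C(k-1,1) + 38·C(k-1,2) + 90·C(k-1,3) + 48·C(k-1,4).
At k = 9: k-1 = 8, so p_9 = -6 - 64 + 1064 + 5040 + 3360 = 9394.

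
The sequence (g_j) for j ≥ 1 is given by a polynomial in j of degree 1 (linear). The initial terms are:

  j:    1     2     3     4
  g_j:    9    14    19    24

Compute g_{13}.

69

1st diffs: 5, 5, 5 (constant).
So g_j = 5j + 4.
Evaluating at j = 13 gives g_{13} = 69.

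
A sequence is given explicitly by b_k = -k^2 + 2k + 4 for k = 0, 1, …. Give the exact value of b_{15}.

b_{15} = -1·15^2 + 2·15 + 4 = -191.

-191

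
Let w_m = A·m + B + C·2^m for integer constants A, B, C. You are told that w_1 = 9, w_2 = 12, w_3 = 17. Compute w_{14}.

At m = 1, 2, 3: A + B + 2C = 9; 2A + B + 4C = 12; 3A + B + 8C = 17.
Subtracting the first from the second: A + 2C = 3.
Subtracting the second from the third: A + 4C = 5.
Solving: C = 1, A = 1, then B = 6.
Therefore w_{14} = 14 + 6 + 1·16384 = 16404.

16404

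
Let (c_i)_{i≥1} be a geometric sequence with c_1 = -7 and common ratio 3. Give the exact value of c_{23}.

-219667417263

c_i = (-7)·3^(i-1).
c_{23} = (-7)·3^22 = -219667417263.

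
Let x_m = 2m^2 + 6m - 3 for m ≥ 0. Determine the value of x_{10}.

257

x_{10} = 2·10^2 + 6·10 - 3 = 257.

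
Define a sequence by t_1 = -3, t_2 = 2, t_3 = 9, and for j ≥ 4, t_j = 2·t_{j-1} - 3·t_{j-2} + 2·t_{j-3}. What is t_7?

Step forward from the initial values:
t_4 = 6; t_5 = -11; t_6 = -22; t_7 = 1.

1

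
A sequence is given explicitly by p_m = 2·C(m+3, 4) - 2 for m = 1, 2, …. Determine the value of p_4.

68

C(7, 4) = 35, so p_4 = 68.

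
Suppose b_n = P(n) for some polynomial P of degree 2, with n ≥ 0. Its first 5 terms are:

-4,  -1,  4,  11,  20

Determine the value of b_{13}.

1st diffs: 3, 5, 7, 9.
2nd diffs: 2, 2, 2 (constant).
So b_n = n^2 + 2n - 4.
Evaluating at n = 13 gives b_{13} = 191.

191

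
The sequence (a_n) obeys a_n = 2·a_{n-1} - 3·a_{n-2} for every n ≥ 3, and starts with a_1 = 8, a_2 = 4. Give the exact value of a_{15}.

Iterate the recurrence:
a_3 = -16; a_4 = -44; a_5 = -40; …; a_{12} = -524; a_{13} = 4472; a_{14} = 10516; a_{15} = 7616.

7616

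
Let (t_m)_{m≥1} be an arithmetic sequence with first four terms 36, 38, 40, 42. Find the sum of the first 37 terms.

Common difference d = 2.
t_m = 36 + (m - 1)·2.
t_{37} = 108; S = 37·(36 + 108)/2 = 2664.

2664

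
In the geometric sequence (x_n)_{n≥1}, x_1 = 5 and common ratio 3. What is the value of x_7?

x_n = 5·3^(n-1).
x_7 = 5·3^6 = 3645.

3645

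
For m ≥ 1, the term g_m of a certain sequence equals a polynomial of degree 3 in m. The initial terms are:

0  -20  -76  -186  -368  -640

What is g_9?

-2176

1st diffs: -20, -56, -110, -182, -272.
2nd diffs: -36, -54, -72, -90.
3rd diffs: -18, -18, -18 (constant).
Newton forward-difference form: g_m = (-20)·C(m-1,1) + (-36)·C(m-1,2) + (-18)·C(m-1,3).
At m = 9: m-1 = 8, so g_9 = -160 - 1008 - 1008 = -2176.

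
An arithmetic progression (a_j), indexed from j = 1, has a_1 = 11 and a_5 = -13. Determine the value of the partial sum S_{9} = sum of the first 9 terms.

-117

Common difference d = (-13 - 11) / (5 - 1) = -6.
a_j = 11 + (j - 1)·(-6).
a_9 = -37; S = 9·(11 + (-37))/2 = -117.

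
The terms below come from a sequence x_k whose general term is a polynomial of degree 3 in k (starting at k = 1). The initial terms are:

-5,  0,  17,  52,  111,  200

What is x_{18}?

1st diffs: 5, 17, 35, 59, 89.
2nd diffs: 12, 18, 24, 30.
3rd diffs: 6, 6, 6 (constant).
Newton forward-difference form: x_k = -5 + 5·C(k-1,1) + 12·C(k-1,2) + 6·C(k-1,3).
At k = 18: k-1 = 17, so x_{18} = -5 + 85 + 1632 + 4080 = 5792.

5792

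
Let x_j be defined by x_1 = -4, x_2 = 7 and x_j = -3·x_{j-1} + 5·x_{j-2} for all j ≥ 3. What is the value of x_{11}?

Compute successive terms:
x_3 = -41, x_4 = 158, x_5 = -679, x_6 = 2827, x_7 = -11876, x_8 = 49763, x_9 = -208669, x_{10} = 874822, x_{11} = -3667811.

-3667811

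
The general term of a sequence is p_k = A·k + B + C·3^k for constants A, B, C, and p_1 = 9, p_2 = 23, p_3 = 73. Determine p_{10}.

177111

Plug in k = 1, 2, 3: A + B + 3C = 9; 2A + B + 9C = 23; 3A + B + 27C = 73.
Subtracting the first from the second: A + 6C = 14.
Subtracting the second from the third: A + 18C = 50.
Solving: C = 3, A = -4, then B = 4.
Hence p_{10} = -4·10 + 4 + 3·59049 = 177111.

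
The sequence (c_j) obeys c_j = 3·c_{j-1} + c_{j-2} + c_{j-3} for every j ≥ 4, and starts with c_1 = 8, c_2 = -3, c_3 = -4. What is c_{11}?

-41932

Iterate the recurrence:
c_4 = -7; c_5 = -28; c_6 = -95; c_7 = -320; c_8 = -1083; c_9 = -3664; c_{10} = -12395; c_{11} = -41932.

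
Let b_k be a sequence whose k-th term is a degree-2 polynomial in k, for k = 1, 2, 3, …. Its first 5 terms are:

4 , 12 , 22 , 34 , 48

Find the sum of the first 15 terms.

1810

1st diffs: 8, 10, 12, 14.
2nd diffs: 2, 2, 2 (constant).
Newton forward-difference form: b_k = 4 + 8·C(k-1,1) + 2·C(k-1,2).
Continuing: …, 64, 82, 102, 124, …, b_{15} = 298.
Summing k = 1..15 (15 terms) gives 1810.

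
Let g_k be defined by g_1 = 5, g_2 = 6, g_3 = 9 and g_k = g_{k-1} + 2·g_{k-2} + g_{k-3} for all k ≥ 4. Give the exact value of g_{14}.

50001

Step forward from the initial values:
g_4 = 26  g_5 = 50  g_6 = 111  …  g_{11} = 5046  g_{12} = 10838  g_{13} = 23279  g_{14} = 50001.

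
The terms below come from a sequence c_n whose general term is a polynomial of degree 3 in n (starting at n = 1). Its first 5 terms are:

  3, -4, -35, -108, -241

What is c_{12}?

1st diffs: -7, -31, -73, -133.
2nd diffs: -24, -42, -60.
3rd diffs: -18, -18 (constant).
Newton forward-difference form: c_n = 3 + (-7)·C(n-1,1) + (-24)·C(n-1,2) + (-18)·C(n-1,3).
At n = 12: n-1 = 11, so c_{12} = 3 - 77 - 1320 - 2970 = -4364.

-4364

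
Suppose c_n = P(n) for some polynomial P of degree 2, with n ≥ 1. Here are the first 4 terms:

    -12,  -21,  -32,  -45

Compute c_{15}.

-320

1st diffs: -9, -11, -13.
2nd diffs: -2, -2 (constant).
Newton forward-difference form: c_n = -12 + (-9)·C(n-1,1) + (-2)·C(n-1,2).
At n = 15: n-1 = 14, so c_{15} = -12 - 126 - 182 = -320.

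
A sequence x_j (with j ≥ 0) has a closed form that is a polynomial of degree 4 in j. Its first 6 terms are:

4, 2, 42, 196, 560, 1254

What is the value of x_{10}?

15554

1st diffs: -2, 40, 154, 364, 694.
2nd diffs: 42, 114, 210, 330.
3rd diffs: 72, 96, 120.
4th diffs: 24, 24 (constant).
Newton forward-difference form: x_j = 4 + (-2)·C(j,1) + 42·C(j,2) + 72·C(j,3) + 24·C(j,4).
At j = 10: j = 10, so x_{10} = 4 - 20 + 1890 + 8640 + 5040 = 15554.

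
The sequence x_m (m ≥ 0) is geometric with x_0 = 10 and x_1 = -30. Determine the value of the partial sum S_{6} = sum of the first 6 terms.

Common ratio r = -3.
x_m = 10·(-3)^(m-0).
S = 10·((-3)^6 - 1)/(-3 - 1) = 10·(729 - 1)/(-4) = -1820.

-1820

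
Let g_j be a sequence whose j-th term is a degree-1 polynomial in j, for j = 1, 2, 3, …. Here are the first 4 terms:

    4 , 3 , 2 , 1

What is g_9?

-4

1st diffs: -1, -1, -1 (constant).
So g_j = -j + 5.
Evaluating at j = 9 gives g_9 = -4.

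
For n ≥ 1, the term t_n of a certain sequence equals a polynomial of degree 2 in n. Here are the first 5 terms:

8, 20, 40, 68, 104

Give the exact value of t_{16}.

1st diffs: 12, 20, 28, 36.
2nd diffs: 8, 8, 8 (constant).
So t_n = 4n^2 + 4.
Evaluating at n = 16 gives t_{16} = 1028.

1028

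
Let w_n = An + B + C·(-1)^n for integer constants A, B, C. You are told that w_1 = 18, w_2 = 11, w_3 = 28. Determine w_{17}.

The three given values yield: A + B - C = 18; 2A + B + C = 11; 3A + B - C = 28.
Subtracting the first from the second: A + 2C = -7.
Subtracting the second from the third: A - 2C = 17.
Solving: C = -6, A = 5, then B = 7.
Hence w_{17} = 5·17 + 7 + (-6)·(-1) = 98.

98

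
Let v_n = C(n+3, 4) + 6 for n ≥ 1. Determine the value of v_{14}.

2386

C(17, 4) = 2380, so v_{14} = 2386.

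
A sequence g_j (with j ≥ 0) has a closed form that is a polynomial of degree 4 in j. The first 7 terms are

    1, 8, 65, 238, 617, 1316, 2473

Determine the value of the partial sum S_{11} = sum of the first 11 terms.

41514

1st diffs: 7, 57, 173, 379, 699, 1157.
2nd diffs: 50, 116, 206, 320, 458.
3rd diffs: 66, 90, 114, 138.
4th diffs: 24, 24, 24 (constant).
Newton forward-difference form: g_j = 1 + 7·C(j,1) + 50·C(j,2) + 66·C(j,3) + 24·C(j,4).
Continuing: 4250, 6833, 10432, 15281.
Summing j = 0..10 (11 terms) gives 41514.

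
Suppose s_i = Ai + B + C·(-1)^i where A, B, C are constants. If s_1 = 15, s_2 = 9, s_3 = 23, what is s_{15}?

71

Write the equations: A + B - C = 15; 2A + B + C = 9; 3A + B - C = 23.
Subtracting the first from the second: A + 2C = -6.
Subtracting the second from the third: A - 2C = 14.
Solving: C = -5, A = 4, then B = 6.
Hence s_{15} = 4·15 + 6 + (-5)·(-1) = 71.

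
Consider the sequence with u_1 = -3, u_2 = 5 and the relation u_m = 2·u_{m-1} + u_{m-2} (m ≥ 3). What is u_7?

263

Compute successive terms:
u_3 = 7, u_4 = 19, u_5 = 45, u_6 = 109, u_7 = 263.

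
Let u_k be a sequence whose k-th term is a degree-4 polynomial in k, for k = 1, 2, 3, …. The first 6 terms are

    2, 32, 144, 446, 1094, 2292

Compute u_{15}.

1st diffs: 30, 112, 302, 648, 1198.
2nd diffs: 82, 190, 346, 550.
3rd diffs: 108, 156, 204.
4th diffs: 48, 48 (constant).
So u_k = 2k^4 - 2k^3 + 3k^2 + 5k - 6.
Evaluating at k = 15 gives u_{15} = 95244.

95244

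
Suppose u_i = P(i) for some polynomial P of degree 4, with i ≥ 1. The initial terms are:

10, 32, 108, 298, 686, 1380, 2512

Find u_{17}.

1st diffs: 22, 76, 190, 388, 694, 1132.
2nd diffs: 54, 114, 198, 306, 438.
3rd diffs: 60, 84, 108, 132.
4th diffs: 24, 24, 24 (constant).
Newton forward-difference form: u_i = 10 + 22·C(i-1,1) + 54·C(i-1,2) + 60·C(i-1,3) + 24·C(i-1,4).
At i = 17: i-1 = 16, so u_{17} = 10 + 352 + 6480 + 33600 + 43680 = 84122.

84122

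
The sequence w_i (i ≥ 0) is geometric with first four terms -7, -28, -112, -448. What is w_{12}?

-117440512

Common ratio r = 4.
w_i = (-7)·4^(i-0).
w_{12} = (-7)·4^12 = -117440512.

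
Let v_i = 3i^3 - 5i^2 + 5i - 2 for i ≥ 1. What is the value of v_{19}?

v_{19} = 3·19^3 - 5·19^2 + 5·19 - 2 = 18865.

18865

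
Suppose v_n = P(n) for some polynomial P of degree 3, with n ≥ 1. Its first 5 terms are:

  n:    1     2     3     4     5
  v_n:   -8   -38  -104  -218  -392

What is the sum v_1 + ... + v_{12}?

1st diffs: -30, -66, -114, -174.
2nd diffs: -36, -48, -60.
3rd diffs: -12, -12 (constant).
Newton forward-difference form: v_n = -8 + (-30)·C(n-1,1) + (-36)·C(n-1,2) + (-12)·C(n-1,3).
Continuing: …, -638, -968, -1394, -1928, …, v_{12} = -4298.
Summing n = 1..12 (12 terms) gives -15936.

-15936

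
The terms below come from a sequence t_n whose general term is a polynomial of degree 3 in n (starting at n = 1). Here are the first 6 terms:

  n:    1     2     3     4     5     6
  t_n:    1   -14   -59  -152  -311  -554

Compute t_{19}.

1st diffs: -15, -45, -93, -159, -243.
2nd diffs: -30, -48, -66, -84.
3rd diffs: -18, -18, -18 (constant).
Newton forward-difference form: t_n = 1 + (-15)·C(n-1,1) + (-30)·C(n-1,2) + (-18)·C(n-1,3).
At n = 19: n-1 = 18, so t_{19} = 1 - 270 - 4590 - 14688 = -19547.

-19547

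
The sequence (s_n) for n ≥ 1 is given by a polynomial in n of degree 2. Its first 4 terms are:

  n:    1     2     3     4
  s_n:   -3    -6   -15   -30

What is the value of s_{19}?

-975

1st diffs: -3, -9, -15.
2nd diffs: -6, -6 (constant).
Newton forward-difference form: s_n = -3 + (-3)·C(n-1,1) + (-6)·C(n-1,2).
At n = 19: n-1 = 18, so s_{19} = -3 - 54 - 918 = -975.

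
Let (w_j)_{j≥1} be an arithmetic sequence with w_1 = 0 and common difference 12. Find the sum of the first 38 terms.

w_j = 0 + (j - 1)·12.
w_{38} = 444; S = 38·(0 + 444)/2 = 8436.

8436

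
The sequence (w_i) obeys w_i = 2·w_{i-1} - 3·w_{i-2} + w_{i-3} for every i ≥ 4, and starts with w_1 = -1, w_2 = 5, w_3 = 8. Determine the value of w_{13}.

-104

Applying the relation repeatedly:
w_4 = 0  w_5 = -19  w_6 = -30  w_7 = -3  w_8 = 65  w_9 = 109  w_{10} = 20  w_{11} = -222  w_{12} = -395  w_{13} = -104.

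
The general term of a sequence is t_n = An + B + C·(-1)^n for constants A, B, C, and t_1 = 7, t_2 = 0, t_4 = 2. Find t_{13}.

Write the equations: A + B - C = 7; 2A + B + C = 0; 4A + B + C = 2.
Subtracting the first from the second: A + 2C = -7.
Subtracting the second from the third: 2A = 2.
Solving: C = -4, A = 1, then B = 2.
Hence t_{13} = 1·13 + 2 + (-4)·(-1) = 19.

19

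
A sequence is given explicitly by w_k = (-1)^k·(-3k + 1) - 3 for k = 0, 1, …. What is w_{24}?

(-1)^24 = 1; -3k + 1 at k=24 is -71; so w_{24} = -74.

-74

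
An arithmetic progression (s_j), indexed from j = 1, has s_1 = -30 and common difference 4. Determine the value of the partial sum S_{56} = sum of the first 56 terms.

s_j = -30 + (j - 1)·4.
s_{56} = 190; S = 56·(-30 + 190)/2 = 4480.

4480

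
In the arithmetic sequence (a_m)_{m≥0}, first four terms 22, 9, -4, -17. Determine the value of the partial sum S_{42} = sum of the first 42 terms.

-10269

Common difference d = -13.
a_m = 22 + (m - 0)·(-13).
a_{41} = -511; S = 42·(22 + (-511))/2 = -10269.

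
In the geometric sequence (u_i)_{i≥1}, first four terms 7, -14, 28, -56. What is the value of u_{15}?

Common ratio r = -2.
u_i = 7·(-2)^(i-1).
u_{15} = 7·(-2)^14 = 114688.

114688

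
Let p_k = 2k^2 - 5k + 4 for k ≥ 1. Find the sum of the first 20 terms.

4770

Over k = 1..20: Σk = 210, Σk² = 2870.
Total = (2)·2870 + (-5)·210 + (4)·20 = 4770.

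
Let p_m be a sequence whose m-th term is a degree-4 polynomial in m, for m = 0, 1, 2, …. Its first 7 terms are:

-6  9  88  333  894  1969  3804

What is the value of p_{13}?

1st diffs: 15, 79, 245, 561, 1075, 1835.
2nd diffs: 64, 166, 316, 514, 760.
3rd diffs: 102, 150, 198, 246.
4th diffs: 48, 48, 48 (constant).
Newton forward-difference form: p_m = -6 + 15·C(m,1) + 64·C(m,2) + 102·C(m,3) + 48·C(m,4).
At m = 13: m = 13, so p_{13} = -6 + 195 + 4992 + 29172 + 34320 = 68673.

68673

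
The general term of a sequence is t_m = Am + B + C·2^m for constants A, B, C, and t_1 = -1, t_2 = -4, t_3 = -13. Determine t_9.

At m = 1, 2, 3: A + B + 2C = -1; 2A + B + 4C = -4; 3A + B + 8C = -13.
Subtracting the first from the second: A + 2C = -3.
Subtracting the second from the third: A + 4C = -9.
Solving: C = -3, A = 3, then B = 2.
Therefore t_9 = 27 + 2 + (-3)·512 = -1507.

-1507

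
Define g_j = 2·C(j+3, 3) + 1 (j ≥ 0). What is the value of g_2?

21

C(5, 3) = 10, so g_2 = 21.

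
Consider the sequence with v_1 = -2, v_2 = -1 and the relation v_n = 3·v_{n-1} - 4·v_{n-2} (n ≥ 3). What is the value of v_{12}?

Iterate the recurrence:
v_3 = 5, v_4 = 19, v_5 = 37, v_6 = 35, v_7 = -43, v_8 = -269, v_9 = -635, v_{10} = -829, v_{11} = 53, v_{12} = 3475.

3475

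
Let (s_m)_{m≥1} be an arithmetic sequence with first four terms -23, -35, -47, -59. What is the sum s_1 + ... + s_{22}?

Common difference d = -12.
s_m = -23 + (m - 1)·(-12).
s_{22} = -275; S = 22·(-23 + (-275))/2 = -3278.

-3278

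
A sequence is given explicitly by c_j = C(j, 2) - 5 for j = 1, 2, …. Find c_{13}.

73

C(13, 2) = 78, so c_{13} = 73.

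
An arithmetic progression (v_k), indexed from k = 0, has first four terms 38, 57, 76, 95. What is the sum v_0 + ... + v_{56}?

Common difference d = 19.
v_k = 38 + (k - 0)·19.
v_{56} = 1102; S = 57·(38 + 1102)/2 = 32490.

32490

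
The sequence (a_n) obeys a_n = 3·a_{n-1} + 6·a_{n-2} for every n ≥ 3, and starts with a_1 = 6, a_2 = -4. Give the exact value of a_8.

22464

Step forward from the initial values:
a_3 = 24; a_4 = 48; a_5 = 288; a_6 = 1152; a_7 = 5184; a_8 = 22464.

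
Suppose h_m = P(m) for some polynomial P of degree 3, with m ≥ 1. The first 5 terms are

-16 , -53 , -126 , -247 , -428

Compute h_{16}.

1st diffs: -37, -73, -121, -181.
2nd diffs: -36, -48, -60.
3rd diffs: -12, -12 (constant).
So h_m = -2m^3 - 6m^2 - 5m - 3.
Evaluating at m = 16 gives h_{16} = -9811.

-9811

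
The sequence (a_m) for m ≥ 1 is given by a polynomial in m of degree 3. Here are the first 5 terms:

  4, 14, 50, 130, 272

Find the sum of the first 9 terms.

1st diffs: 10, 36, 80, 142.
2nd diffs: 26, 44, 62.
3rd diffs: 18, 18 (constant).
Newton forward-difference form: a_m = 4 + 10·C(m-1,1) + 26·C(m-1,2) + 18·C(m-1,3).
Continuing: 494, 814, 1250, 1820.
Summing m = 1..9 (9 terms) gives 4848.

4848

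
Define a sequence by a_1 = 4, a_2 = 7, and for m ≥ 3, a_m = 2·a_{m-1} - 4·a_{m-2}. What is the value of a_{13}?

16384

Applying the relation repeatedly:
a_3 = -2, a_4 = -32, a_5 = -56, …, a_{10} = -2048, a_{11} = -3584, a_{12} = 1024, a_{13} = 16384.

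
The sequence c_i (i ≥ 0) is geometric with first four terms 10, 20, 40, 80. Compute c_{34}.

171798691840

Common ratio r = 2.
c_i = 10·2^(i-0).
c_{34} = 10·2^34 = 171798691840.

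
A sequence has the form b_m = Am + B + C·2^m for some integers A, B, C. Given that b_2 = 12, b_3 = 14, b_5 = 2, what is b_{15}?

-32674

At m = 2, 3, 5: 2A + B + 4C = 12; 3A + B + 8C = 14; 5A + B + 32C = 2.
Subtracting the first from the second: A + 4C = 2.
Subtracting the second from the third: 2A + 24C = -12.
Solving: C = -1, A = 6, then B = 4.
Therefore b_{15} = 90 + 4 + (-1)·32768 = -32674.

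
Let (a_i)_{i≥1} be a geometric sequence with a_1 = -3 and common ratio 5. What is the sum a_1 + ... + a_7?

a_i = (-3)·5^(i-1).
S = (-3)·(5^7 - 1)/(5 - 1) = (-3)·(78125 - 1)/(4) = -58593.

-58593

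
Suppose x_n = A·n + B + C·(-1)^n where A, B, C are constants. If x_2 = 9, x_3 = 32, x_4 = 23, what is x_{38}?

The three given values yield: 2A + B + C = 9; 3A + B - C = 32; 4A + B + C = 23.
Subtracting the first from the second: A - 2C = 23.
Subtracting the second from the third: A + 2C = -9.
Solving: C = -8, A = 7, then B = 3.
Therefore x_{38} = 266 + 3 + (-8)·1 = 261.

261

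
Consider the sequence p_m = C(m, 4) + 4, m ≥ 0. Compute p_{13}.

719

C(13, 4) = 715, so p_{13} = 719.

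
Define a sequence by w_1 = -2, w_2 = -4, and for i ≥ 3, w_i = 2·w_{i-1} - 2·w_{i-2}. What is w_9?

-32

Compute successive terms:
w_3 = -4, w_4 = 0, w_5 = 8, w_6 = 16, w_7 = 16, w_8 = 0, w_9 = -32.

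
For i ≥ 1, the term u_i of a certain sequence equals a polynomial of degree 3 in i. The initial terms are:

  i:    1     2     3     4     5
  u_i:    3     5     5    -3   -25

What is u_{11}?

-787

1st diffs: 2, 0, -8, -22.
2nd diffs: -2, -8, -14.
3rd diffs: -6, -6 (constant).
Newton forward-difference form: u_i = 3 + 2·C(i-1,1) + (-2)·C(i-1,2) + (-6)·C(i-1,3).
At i = 11: i-1 = 10, so u_{11} = 3 + 20 - 90 - 720 = -787.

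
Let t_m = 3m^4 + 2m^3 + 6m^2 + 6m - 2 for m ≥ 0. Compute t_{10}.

t_{10} = 3·10^4 + 2·10^3 + 6·10^2 + 6·10 - 2 = 32658.

32658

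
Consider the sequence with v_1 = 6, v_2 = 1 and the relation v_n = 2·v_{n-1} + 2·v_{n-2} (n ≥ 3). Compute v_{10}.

13200

Iterate the recurrence:
v_3 = 14  v_4 = 30  v_5 = 88  v_6 = 236  v_7 = 648  v_8 = 1768  v_9 = 4832  v_{10} = 13200.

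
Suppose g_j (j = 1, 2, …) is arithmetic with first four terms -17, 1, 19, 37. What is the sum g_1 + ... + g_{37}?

11359

Common difference d = 18.
g_j = -17 + (j - 1)·18.
g_{37} = 631; S = 37·(-17 + 631)/2 = 11359.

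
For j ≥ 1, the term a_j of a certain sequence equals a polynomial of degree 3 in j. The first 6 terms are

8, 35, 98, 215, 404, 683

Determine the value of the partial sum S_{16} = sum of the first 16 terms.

56288

1st diffs: 27, 63, 117, 189, 279.
2nd diffs: 36, 54, 72, 90.
3rd diffs: 18, 18, 18 (constant).
So a_j = 3j^3 + 6j - 1.
Continuing: …, 1070, 1583, 2240, 3059, …, a_{16} = 12383.
Summing j = 1..16 (16 terms) gives 56288.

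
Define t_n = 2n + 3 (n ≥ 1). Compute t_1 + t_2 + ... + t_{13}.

Over n = 1..13: Σn = 91.
Total = (2)·91 + (3)·13 = 221.

221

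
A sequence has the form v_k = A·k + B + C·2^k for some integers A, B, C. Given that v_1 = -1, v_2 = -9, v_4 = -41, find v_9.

-1053

Write the equations: A + B + 2C = -1; 2A + B + 4C = -9; 4A + B + 16C = -41.
Subtracting the first from the second: A + 2C = -8.
Subtracting the second from the third: 2A + 12C = -32.
Solving: C = -2, A = -4, then B = 7.
Therefore v_9 = -36 + 7 + (-2)·512 = -1053.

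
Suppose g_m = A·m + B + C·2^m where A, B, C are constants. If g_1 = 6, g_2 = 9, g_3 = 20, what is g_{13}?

The three given values yield: A + B + 2C = 6; 2A + B + 4C = 9; 3A + B + 8C = 20.
Subtracting the first from the second: A + 2C = 3.
Subtracting the second from the third: A + 4C = 11.
Solving: C = 4, A = -5, then B = 3.
Hence g_{13} = -5·13 + 3 + 4·8192 = 32706.

32706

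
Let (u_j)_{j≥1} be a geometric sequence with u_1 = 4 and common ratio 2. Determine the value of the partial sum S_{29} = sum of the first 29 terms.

2147483644

u_j = 4·2^(j-1).
S = 4·(2^29 - 1)/(2 - 1) = 4·(536870912 - 1)/(1) = 2147483644.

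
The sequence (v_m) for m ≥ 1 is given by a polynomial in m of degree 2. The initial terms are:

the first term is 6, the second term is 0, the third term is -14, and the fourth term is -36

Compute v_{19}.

-1326

1st diffs: -6, -14, -22.
2nd diffs: -8, -8 (constant).
So v_m = -4m^2 + 6m + 4.
Evaluating at m = 19 gives v_{19} = -1326.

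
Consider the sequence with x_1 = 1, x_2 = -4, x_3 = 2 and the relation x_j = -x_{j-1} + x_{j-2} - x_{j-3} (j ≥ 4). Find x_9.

141

Compute successive terms:
x_4 = -7  x_5 = 13  x_6 = -22  x_7 = 42  x_8 = -77  x_9 = 141.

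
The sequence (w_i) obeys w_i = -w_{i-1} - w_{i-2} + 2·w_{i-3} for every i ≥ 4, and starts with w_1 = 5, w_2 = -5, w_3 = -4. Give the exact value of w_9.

44

Step forward from the initial values:
w_4 = 19; w_5 = -25; w_6 = -2; w_7 = 65; w_8 = -113; w_9 = 44.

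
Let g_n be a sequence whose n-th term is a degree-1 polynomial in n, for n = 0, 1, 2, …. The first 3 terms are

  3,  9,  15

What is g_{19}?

117

1st diffs: 6, 6 (constant).
So g_n = 6n + 3.
Evaluating at n = 19 gives g_{19} = 117.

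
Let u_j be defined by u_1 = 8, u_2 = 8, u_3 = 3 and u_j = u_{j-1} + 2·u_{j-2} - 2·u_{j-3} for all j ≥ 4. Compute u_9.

Compute successive terms:
u_4 = 3;  u_5 = -7;  u_6 = -7;  u_7 = -27;  u_8 = -27;  u_9 = -67.

-67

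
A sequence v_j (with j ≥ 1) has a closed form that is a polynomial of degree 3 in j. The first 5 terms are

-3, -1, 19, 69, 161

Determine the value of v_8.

1st diffs: 2, 20, 50, 92.
2nd diffs: 18, 30, 42.
3rd diffs: 12, 12 (constant).
Newton forward-difference form: v_j = -3 + 2·C(j-1,1) + 18·C(j-1,2) + 12·C(j-1,3).
At j = 8: j-1 = 7, so v_8 = -3 + 14 + 378 + 420 = 809.

809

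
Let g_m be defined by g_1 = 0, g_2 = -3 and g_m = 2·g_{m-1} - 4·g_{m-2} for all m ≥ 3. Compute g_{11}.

1536

Compute successive terms:
g_3 = -6; g_4 = 0; g_5 = 24; g_6 = 48; g_7 = 0; g_8 = -192; g_9 = -384; g_{10} = 0; g_{11} = 1536.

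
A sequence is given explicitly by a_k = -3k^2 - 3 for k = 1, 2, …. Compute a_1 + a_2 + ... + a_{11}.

-1551

Over k = 1..11: Σk = 66, Σk² = 506.
Total = (-3)·506 + (-3)·11 = -1551.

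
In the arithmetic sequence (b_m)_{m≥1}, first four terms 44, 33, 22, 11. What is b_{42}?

Common difference d = -11.
b_m = 44 + (m - 1)·(-11).
b_{42} = 44 + 41·(-11) = -407.

-407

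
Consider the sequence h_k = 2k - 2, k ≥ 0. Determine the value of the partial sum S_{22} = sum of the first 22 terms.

418

Over k = 0..21: Σk = 231.
Total = (2)·231 + (-2)·22 = 418.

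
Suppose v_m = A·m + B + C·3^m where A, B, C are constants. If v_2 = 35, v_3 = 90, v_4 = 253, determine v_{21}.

Plug in m = 2, 3, 4: 2A + B + 9C = 35; 3A + B + 27C = 90; 4A + B + 81C = 253.
Subtracting the first from the second: A + 18C = 55.
Subtracting the second from the third: A + 54C = 163.
Solving: C = 3, A = 1, then B = 6.
So v_m = 1·m + 6 + 3·3^m; at m=21 this is 31381059636.

31381059636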